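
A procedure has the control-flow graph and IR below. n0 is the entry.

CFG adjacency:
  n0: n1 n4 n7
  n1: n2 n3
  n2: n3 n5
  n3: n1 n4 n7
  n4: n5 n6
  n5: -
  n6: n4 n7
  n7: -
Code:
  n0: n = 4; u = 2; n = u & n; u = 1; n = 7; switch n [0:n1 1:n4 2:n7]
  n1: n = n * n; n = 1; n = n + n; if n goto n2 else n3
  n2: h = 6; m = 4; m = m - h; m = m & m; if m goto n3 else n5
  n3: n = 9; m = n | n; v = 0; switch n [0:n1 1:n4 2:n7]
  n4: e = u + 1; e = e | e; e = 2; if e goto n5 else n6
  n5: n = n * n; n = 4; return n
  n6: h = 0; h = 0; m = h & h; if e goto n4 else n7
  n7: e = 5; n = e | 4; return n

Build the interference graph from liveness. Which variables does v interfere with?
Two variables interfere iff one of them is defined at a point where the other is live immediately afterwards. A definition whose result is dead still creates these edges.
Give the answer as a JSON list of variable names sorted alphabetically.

Answer: ["n", "u"]

Working:
Per-block:
  n0: def={n,u} ue=∅
  n1: def={n} ue={n}
  n2: def={h,m} ue=∅
  n3: def={m,n,v} ue=∅
  n4: def={e} ue={u}
  n5: def={n} ue={n}
  n6: def={h,m} ue={e}
  n7: def={e,n} ue=∅

Live sets:
  n0: in=∅ out={n,u}
  n1: in={n,u} out={n,u}
  n2: in={n,u} out={n,u}
  n3: in={u} out={n,u}
  n4: in={n,u} out={e,n,u}
  n5: in={n} out=∅
  n6: in={e,n,u} out={n,u}
  n7: in=∅ out=∅

Interference:
  e↔{h,m,n,u}
  h↔{e,m,n,u}
  m↔{e,h,n,u}
  n↔{e,h,m,u,v}
  u↔{e,h,m,n,v}
  v↔{n,u}

N(v) = ["n", "u"]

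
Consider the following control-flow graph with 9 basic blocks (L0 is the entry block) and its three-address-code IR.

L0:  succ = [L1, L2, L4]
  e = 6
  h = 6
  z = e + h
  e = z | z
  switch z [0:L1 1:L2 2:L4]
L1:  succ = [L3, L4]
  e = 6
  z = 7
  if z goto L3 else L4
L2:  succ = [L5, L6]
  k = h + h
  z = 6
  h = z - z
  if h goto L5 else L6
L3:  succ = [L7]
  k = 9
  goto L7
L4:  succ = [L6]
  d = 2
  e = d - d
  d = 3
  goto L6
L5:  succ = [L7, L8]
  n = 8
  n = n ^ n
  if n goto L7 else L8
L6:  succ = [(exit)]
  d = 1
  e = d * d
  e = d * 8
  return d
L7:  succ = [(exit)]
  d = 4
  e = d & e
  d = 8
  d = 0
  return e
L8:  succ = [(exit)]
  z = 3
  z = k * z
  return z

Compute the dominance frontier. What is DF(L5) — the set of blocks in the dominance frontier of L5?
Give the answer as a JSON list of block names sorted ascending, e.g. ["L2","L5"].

idom tree: L1←L0 L2←L0 L3←L1 L4←L0 L5←L2 L6←L0 L7←L0 L8←L5
Join-block Dom:
  L4: preds {L0,L1}: {L0} ∩ {L0,L1} = {L0}; idom=L0
  L6: preds {L2,L4}: {L0,L2} ∩ {L0,L4} = {L0}; idom=L0
  L7: preds {L3,L5}: {L0,L1,L3} ∩ {L0,L2,L5} = {L0}; idom=L0

Frontier:
  join L4 pred L0: · stop@L0
  join L4 pred L1: L1 stop@L0
  join L6 pred L2: L2 stop@L0
  join L6 pred L4: L4 stop@L0
  join L7 pred L3: L3→L1 stop@L0
  join L7 pred L5: L5→L2 stop@L0
  L0: DF=∅
  L1: DF={L4,L7}
  L2: DF={L6,L7}
  L3: DF={L7}
  L4: DF={L6}
  L5: DF={L7}
  L6: DF=∅
  L7: DF=∅
  L8: DF=∅

DF(L5) = ["L7"]

Answer: ["L7"]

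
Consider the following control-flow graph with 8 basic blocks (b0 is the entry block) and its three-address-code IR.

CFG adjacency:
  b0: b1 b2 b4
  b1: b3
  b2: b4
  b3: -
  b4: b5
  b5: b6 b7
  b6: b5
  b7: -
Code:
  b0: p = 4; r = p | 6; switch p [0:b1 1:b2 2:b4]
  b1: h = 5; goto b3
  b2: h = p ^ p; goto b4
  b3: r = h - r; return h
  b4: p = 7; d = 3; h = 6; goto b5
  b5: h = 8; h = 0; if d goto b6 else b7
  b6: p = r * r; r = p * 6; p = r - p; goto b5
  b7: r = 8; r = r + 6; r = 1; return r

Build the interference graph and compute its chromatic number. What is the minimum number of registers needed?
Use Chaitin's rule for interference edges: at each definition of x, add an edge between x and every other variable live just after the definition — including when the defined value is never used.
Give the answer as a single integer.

Block summaries:
  b0: def={p,r} ue=∅
  b1: def={h} ue=∅
  b2: def={h} ue={p}
  b3: def={r} ue={h,r}
  b4: def={d,h,p} ue=∅
  b5: def={h} ue={d}
  b6: def={p,r} ue={r}
  b7: def={r} ue=∅

Live sets:
  live b0: ∅→{p,r}
  live b1: {r}→{h,r}
  live b2: {p,r}→{r}
  live b3: {h,r}→∅
  live b4: {r}→{d,r}
  live b5: {d,r}→{d,r}
  live b6: {d,r}→{d,r}
  live b7: ∅→∅

Interfere edges:
  d↔{h,p,r}
  h↔{d,r}
  p↔{d,r}
  r↔{d,h,p}

Colouring:
  {d,h,r} pairwise interfere (3-clique) ⇒ χ ≥ 3
  assign d→R0 h→R2 p→R2 r→R1 — no edge inside a register ⇒ χ ≤ 3
  χ = 3

Answer: 3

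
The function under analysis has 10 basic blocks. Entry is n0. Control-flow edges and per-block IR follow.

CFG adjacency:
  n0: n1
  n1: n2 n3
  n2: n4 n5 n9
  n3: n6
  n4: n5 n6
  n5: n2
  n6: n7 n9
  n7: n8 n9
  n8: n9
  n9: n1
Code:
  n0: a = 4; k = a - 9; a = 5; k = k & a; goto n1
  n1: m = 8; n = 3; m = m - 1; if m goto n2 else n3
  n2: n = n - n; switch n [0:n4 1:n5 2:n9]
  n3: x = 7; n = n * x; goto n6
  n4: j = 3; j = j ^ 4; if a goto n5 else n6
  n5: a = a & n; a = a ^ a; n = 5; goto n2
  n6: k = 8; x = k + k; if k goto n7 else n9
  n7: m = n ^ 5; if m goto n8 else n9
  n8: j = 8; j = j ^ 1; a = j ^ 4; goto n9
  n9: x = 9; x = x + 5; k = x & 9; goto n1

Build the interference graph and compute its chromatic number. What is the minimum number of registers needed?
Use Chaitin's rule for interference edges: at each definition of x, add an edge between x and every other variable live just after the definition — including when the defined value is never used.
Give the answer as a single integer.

Answer: 4

Working:
Block summaries:
  n0: {a,k} / ∅
  n1: {m,n} / ∅
  n2: {n} / {n}
  n3: {n,x} / {n}
  n4: {j} / {a}
  n5: {a,n} / {a,n}
  n6: {k,x} / ∅
  n7: {m} / {n}
  n8: {a,j} / ∅
  n9: {k,x} / ∅

Backward fixpoint:
  n0 li=∅ lo={a}
  n1 li={a} lo={a,n}
  n2 li={a,n} lo={a,n}
  n3 li={a,n} lo={a,n}
  n4 li={a,n} lo={a,n}
  n5 li={a,n} lo={a,n}
  n6 li={a,n} lo={a,n}
  n7 li={a,n} lo={a}
  n8 li=∅ lo={a}
  n9 li={a} lo={a}

Interference:
  a↔{j,k,m,n,x}
  j↔{a,n}
  k↔{a,n,x}
  m↔{a,n}
  n↔{a,j,k,m,x}
  x↔{a,k,n}

Chromatic number:
  {a,k,n,x} pairwise interfere (4-clique) ⇒ χ ≥ 4
  assign a→c0 j→c2 k→c2 m→c2 n→c1 x→c3 — no edge inside a register ⇒ χ ≤ 4
  χ = 4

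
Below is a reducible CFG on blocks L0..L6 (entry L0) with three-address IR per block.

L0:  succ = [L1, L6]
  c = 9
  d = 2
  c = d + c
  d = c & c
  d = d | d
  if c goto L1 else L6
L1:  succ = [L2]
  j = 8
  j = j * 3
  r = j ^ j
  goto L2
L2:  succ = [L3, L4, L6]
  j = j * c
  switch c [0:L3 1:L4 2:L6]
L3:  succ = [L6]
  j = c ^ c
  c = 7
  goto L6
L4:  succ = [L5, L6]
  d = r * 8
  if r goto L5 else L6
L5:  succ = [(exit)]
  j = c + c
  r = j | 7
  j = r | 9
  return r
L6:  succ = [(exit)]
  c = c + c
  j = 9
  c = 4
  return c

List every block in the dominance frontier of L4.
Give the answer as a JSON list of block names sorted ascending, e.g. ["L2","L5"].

idom tree: L1←L0 L2←L1 L3←L2 L4←L2 L5←L4 L6←L0
Dom∩ at merges:
  L6: preds {L0,L2,L3,L4}: {L0} ∩ {L0,L1,L2} ∩ {L0,L1,L2,L3} ∩ {L0,L1,L2,L4} = {L0}; idom=L0

Frontier:
  L6←L0: walk · to L0
  L6←L2: walk L2→L1 to L0
  L6←L3: walk L3→L2→L1 to L0
  L6←L4: walk L4→L2→L1 to L0
  L0: DF=∅
  L1: DF={L6}
  L2: DF={L6}
  L3: DF={L6}
  L4: DF={L6}
  L5: DF=∅
  L6: DF=∅

DF(L4) = ["L6"]

Answer: ["L6"]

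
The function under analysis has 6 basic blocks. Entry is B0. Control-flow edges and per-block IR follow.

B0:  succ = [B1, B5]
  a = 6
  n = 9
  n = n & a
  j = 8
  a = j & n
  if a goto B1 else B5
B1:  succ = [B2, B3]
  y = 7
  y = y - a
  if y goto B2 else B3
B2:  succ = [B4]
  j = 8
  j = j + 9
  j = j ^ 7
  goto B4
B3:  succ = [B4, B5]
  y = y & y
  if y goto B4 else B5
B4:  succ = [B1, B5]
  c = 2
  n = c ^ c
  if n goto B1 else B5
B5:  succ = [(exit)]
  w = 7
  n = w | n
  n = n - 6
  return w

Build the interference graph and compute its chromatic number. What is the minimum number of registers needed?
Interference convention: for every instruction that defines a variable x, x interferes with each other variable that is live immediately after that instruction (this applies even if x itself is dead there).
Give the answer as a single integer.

Answer: 3

Analysis:
Per-block:
  B0: {a,j,n} / ∅
  B1: {y} / {a}
  B2: {j} / ∅
  B3: {y} / {y}
  B4: {c,n} / ∅
  B5: {n,w} / {n}

Live sets:
  live B0: ∅→{a,n}
  live B1: {a,n}→{a,n,y}
  live B2: {a}→{a}
  live B3: {a,n,y}→{a,n}
  live B4: {a}→{a,n}
  live B5: {n}→∅

Interference:
  a: {c,j,n,y}
  c: {a}
  j: {a,n}
  n: {a,j,w,y}
  w: {n}
  y: {a,n}

Registers:
  lower bound: {a,j,n} mutually conflict ⇒ χ ≥ 3
  assign a→c0 c→c1 j→c2 n→c1 w→c0 y→c2 — no edge inside a register ⇒ χ ≤ 3
  χ = 3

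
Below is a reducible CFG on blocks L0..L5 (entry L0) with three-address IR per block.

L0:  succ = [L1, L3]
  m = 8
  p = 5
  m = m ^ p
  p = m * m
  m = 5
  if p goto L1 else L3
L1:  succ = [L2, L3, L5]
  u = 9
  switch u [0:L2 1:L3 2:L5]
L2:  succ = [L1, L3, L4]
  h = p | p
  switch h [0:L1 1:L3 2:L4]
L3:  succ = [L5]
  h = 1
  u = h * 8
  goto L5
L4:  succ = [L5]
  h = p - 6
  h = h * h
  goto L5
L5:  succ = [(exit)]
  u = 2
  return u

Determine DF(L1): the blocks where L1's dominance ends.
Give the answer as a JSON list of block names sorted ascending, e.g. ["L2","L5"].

idom tree: L1←L0 L2←L1 L3←L0 L4←L2 L5←L0
Dom at joins:
  L1: preds {L0,L2}: {L0} ∩ {L0,L1,L2} = {L0}; idom=L0
  L3: preds {L0,L1,L2}: {L0} ∩ {L0,L1} ∩ {L0,L1,L2} = {L0}; idom=L0
  L5: preds {L1,L3,L4}: {L0,L1} ∩ {L0,L3} ∩ {L0,L1,L2,L4} = {L0}; idom=L0

Frontier:
  L1←L0: walk · to L0
  L1←L2: walk L2→L1 to L0
  L3←L0: walk · to L0
  L3←L1: walk L1 to L0
  L3←L2: walk L2→L1 to L0
  L5←L1: walk L1 to L0
  L5←L3: walk L3 to L0
  L5←L4: walk L4→L2→L1 to L0
  DF(L0)=∅
  DF(L1)={L1,L3,L5}
  DF(L2)={L1,L3,L5}
  DF(L3)={L5}
  DF(L4)={L5}
  DF(L5)=∅

DF(L1) = ["L1", "L3", "L5"]

Answer: ["L1", "L3", "L5"]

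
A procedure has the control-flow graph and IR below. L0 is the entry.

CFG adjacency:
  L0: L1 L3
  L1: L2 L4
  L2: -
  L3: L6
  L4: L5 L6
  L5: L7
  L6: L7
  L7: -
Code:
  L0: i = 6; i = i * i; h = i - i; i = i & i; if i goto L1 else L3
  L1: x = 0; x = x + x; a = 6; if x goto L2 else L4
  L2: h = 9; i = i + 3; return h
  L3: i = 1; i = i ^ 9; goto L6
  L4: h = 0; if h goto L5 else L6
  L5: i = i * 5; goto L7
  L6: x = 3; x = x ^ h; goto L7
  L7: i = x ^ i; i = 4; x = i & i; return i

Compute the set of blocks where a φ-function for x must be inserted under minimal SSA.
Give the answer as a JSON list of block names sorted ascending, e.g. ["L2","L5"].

Answer: ["L6", "L7"]

Analysis:
idom tree: L1←L0 L2←L1 L3←L0 L4←L1 L5←L4 L6←L0 L7←L0
Dom∩ at merges:
  L6: preds {L3,L4}: {L0,L3} ∩ {L0,L1,L4} = {L0}; idom=L0
  L7: preds {L5,L6}: {L0,L1,L4,L5} ∩ {L0,L6} = {L0}; idom=L0

DF derivation:
  join L6 pred L3: L3 stop@L0
  join L6 pred L4: L4→L1 stop@L0
  join L7 pred L5: L5→L4→L1 stop@L0
  join L7 pred L6: L6 stop@L0
  L0: DF=∅
  L1: DF={L6,L7}
  L2: DF=∅
  L3: DF={L6}
  L4: DF={L6,L7}
  L5: DF={L7}
  L6: DF={L7}
  L7: DF=∅

φ for x: defs {L1,L6,L7}
  DF⁺ = {L6,L7}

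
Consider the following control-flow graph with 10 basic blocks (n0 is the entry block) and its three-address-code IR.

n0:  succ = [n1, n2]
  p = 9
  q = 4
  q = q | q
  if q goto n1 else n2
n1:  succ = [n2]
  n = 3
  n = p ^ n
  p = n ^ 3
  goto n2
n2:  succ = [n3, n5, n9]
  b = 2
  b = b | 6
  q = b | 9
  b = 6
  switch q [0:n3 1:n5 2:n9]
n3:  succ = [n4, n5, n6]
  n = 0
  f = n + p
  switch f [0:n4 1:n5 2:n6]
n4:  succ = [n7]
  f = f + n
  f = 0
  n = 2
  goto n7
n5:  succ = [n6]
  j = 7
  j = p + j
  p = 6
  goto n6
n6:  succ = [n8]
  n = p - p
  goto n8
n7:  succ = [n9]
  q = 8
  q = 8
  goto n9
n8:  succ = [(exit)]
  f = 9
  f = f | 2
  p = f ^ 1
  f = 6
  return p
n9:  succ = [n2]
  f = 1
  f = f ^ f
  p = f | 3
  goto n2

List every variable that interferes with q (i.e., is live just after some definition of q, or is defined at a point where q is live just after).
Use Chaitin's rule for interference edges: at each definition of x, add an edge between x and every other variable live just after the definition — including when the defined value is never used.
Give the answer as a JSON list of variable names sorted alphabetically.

Per-block:
  n0: {p,q} / ∅
  n1: {n,p} / {p}
  n2: {b,q} / ∅
  n3: {f,n} / {p}
  n4: {f,n} / {f,n}
  n5: {j,p} / {p}
  n6: {n} / {p}
  n7: {q} / ∅
  n8: {f,p} / ∅
  n9: {f,p} / ∅

Backward fixpoint:
  n0 li=∅ lo={p}
  n1 li={p} lo={p}
  n2 li={p} lo={p}
  n3 li={p} lo={f,n,p}
  n4 li={f,n} lo=∅
  n5 li={p} lo={p}
  n6 li={p} lo=∅
  n7 li=∅ lo=∅
  n8 li=∅ lo=∅
  n9 li=∅ lo={p}

Interfere edges:
  b↔{p,q}
  f↔{n,p}
  j↔{p}
  n↔{f,p}
  p↔{b,f,j,n,q}
  q↔{b,p}

N(q) = ["b", "p"]

Answer: ["b", "p"]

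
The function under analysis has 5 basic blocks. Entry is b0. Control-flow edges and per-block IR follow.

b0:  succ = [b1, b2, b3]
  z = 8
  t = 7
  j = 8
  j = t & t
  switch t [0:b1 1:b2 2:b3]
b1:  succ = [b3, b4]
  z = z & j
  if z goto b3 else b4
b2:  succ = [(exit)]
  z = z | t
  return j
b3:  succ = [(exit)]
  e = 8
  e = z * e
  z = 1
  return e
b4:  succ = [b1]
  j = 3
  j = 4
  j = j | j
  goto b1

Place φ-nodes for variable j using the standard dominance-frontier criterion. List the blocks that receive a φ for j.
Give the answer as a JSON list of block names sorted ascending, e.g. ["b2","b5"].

Answer: ["b1", "b3"]

Analysis:
idom tree: b1←b0 b2←b0 b3←b0 b4←b1
Dom at joins:
  b1: preds {b0,b4}: {b0} ∩ {b0,b1,b4} = {b0}; idom=b0
  b3: preds {b0,b1}: {b0} ∩ {b0,b1} = {b0}; idom=b0

DF walk-up:
  join b1 pred b0: · stop@b0
  join b1 pred b4: b4→b1 stop@b0
  join b3 pred b0: · stop@b0
  join b3 pred b1: b1 stop@b0
  b0 → ∅
  b1 → {b1,b3}
  b2 → ∅
  b3 → ∅
  b4 → {b1}

φ for j: defs {b0,b4}
  DF⁺ = {b1,b3}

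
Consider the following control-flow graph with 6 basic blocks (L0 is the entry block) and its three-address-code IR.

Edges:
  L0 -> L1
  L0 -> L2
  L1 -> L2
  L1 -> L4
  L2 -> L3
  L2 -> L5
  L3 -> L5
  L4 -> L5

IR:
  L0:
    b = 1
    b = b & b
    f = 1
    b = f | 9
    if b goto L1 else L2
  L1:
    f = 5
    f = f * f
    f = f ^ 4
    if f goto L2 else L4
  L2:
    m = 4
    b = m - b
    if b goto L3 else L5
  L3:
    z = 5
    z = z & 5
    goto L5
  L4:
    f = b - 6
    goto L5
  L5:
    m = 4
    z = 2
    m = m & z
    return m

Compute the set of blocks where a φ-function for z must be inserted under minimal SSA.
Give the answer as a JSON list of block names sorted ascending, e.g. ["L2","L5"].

idom tree: L1←L0 L2←L0 L3←L2 L4←L1 L5←L0
Dom at joins:
  L2: preds {L0,L1}: {L0} ∩ {L0,L1} = {L0}; idom=L0
  L5: preds {L2,L3,L4}: {L0,L2} ∩ {L0,L2,L3} ∩ {L0,L1,L4} = {L0}; idom=L0

DF derivation:
  join L2 pred L0: · stop@L0
  join L2 pred L1: L1 stop@L0
  join L5 pred L2: L2 stop@L0
  join L5 pred L3: L3→L2 stop@L0
  join L5 pred L4: L4→L1 stop@L0
  DF(L0)=∅
  DF(L1)={L2,L5}
  DF(L2)={L5}
  DF(L3)={L5}
  DF(L4)={L5}
  DF(L5)=∅

φ for z: defs {L3,L5}
  DF⁺ = {L5}

Answer: ["L5"]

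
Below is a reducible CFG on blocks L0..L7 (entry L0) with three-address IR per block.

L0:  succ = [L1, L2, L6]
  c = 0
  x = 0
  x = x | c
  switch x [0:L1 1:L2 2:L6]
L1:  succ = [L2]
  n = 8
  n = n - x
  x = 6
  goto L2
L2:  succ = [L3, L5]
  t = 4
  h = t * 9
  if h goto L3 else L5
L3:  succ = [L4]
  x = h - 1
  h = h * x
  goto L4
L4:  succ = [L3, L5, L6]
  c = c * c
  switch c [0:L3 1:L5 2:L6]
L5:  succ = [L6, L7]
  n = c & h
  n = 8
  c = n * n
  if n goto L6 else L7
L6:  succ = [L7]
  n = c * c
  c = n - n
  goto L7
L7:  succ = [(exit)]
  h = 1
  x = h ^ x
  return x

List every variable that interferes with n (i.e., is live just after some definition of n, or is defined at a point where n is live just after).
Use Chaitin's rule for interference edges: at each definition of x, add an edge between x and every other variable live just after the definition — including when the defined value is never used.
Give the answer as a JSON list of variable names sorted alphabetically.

Answer: ["c", "x"]

Derivation:
def/use:
  L0: def={c,x} ue=∅
  L1: def={n,x} ue={x}
  L2: def={h,t} ue=∅
  L3: def={h,x} ue={h}
  L4: def={c} ue={c}
  L5: def={c,n} ue={c,h}
  L6: def={c,n} ue={c}
  L7: def={h,x} ue={x}

Liveness:
  L0: in=∅ out={c,x}
  L1: in={c,x} out={c,x}
  L2: in={c,x} out={c,h,x}
  L3: in={c,h} out={c,h,x}
  L4: in={c,h,x} out={c,h,x}
  L5: in={c,h,x} out={c,x}
  L6: in={c,x} out={x}
  L7: in={x} out=∅

Interfere edges:
  c: {h,n,t,x}
  h: {c,x}
  n: {c,x}
  t: {c,x}
  x: {c,h,n,t}

N(n) = ["c", "x"]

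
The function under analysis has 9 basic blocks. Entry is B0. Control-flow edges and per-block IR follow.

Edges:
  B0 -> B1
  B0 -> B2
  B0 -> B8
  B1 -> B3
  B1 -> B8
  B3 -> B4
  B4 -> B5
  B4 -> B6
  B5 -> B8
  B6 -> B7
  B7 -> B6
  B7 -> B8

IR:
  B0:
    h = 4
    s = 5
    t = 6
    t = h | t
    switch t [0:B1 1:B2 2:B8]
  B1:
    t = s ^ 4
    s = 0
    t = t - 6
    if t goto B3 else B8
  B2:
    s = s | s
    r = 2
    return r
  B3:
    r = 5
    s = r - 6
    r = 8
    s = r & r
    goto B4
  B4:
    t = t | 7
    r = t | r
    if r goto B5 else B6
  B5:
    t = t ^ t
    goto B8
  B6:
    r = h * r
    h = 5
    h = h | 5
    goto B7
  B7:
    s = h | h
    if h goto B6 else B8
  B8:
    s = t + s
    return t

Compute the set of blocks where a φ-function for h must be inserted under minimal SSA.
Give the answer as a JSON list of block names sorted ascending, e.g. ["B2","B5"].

Answer: ["B6", "B8"]

Analysis:
idom tree: B1←B0 B2←B0 B3←B1 B4←B3 B5←B4 B6←B4 B7←B6 B8←B0
Join-block Dom:
  B6: preds {B4,B7}: {B0,B1,B3,B4} ∩ {B0,B1,B3,B4,B6,B7} = {B0,B1,B3,B4}; idom=B4
  B8: preds {B0,B1,B5,B7}: {B0} ∩ {B0,B1} ∩ {B0,B1,B3,B4,B5} ∩ {B0,B1,B3,B4,B6,B7} = {B0}; idom=B0

DF walk-up:
  join B6 pred B4: · stop@B4
  join B6 pred B7: B7→B6 stop@B4
  join B8 pred B0: · stop@B0
  join B8 pred B1: B1 stop@B0
  join B8 pred B5: B5→B4→B3→B1 stop@B0
  join B8 pred B7: B7→B6→B4→B3→B1 stop@B0
  B0 → ∅
  B1 → {B8}
  B2 → ∅
  B3 → {B8}
  B4 → {B8}
  B5 → {B8}
  B6 → {B6,B8}
  B7 → {B6,B8}
  B8 → ∅

φ for h: defs {B0,B6}
  DF⁺ = {B6,B8}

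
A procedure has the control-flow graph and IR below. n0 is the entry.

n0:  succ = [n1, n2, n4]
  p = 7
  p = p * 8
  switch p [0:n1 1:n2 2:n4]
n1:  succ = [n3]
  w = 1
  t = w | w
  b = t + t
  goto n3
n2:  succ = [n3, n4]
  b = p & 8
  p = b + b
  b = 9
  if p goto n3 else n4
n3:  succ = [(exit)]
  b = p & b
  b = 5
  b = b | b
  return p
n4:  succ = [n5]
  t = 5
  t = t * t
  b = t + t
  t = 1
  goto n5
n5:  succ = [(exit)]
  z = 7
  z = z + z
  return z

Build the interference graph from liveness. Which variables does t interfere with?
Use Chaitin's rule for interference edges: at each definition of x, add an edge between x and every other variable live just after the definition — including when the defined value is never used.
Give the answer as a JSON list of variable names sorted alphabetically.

Block summaries:
  n0: {p} / ∅
  n1: {b,t,w} / ∅
  n2: {b,p} / {p}
  n3: {b} / {b,p}
  n4: {b,t} / ∅
  n5: {z} / ∅

Live sets:
  n0: in=∅ out={p}
  n1: in={p} out={b,p}
  n2: in={p} out={b,p}
  n3: in={b,p} out=∅
  n4: in=∅ out=∅
  n5: in=∅ out=∅

Conflict graph:
  b↔{p}
  p↔{b,t,w}
  t↔{p}
  w↔{p}
  z↔∅

N(t) = ["p"]

Answer: ["p"]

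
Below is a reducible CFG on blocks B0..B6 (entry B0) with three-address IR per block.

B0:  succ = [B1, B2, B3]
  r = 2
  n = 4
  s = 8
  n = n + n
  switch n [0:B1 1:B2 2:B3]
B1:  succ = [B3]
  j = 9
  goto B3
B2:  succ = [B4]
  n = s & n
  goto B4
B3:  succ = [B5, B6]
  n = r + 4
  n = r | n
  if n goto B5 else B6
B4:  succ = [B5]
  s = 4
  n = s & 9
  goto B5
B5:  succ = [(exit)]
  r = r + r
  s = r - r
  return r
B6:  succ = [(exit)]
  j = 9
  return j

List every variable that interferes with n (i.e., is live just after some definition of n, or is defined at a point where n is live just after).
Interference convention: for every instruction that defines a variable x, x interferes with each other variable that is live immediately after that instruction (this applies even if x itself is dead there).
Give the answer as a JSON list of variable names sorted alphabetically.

Per-block:
  B0: {n,r,s} / ∅
  B1: {j} / ∅
  B2: {n} / {n,s}
  B3: {n} / {r}
  B4: {n,s} / ∅
  B5: {r,s} / {r}
  B6: {j} / ∅

Backward fixpoint:
  B0 li=∅ lo={n,r,s}
  B1 li={r} lo={r}
  B2 li={n,r,s} lo={r}
  B3 li={r} lo={r}
  B4 li={r} lo={r}
  B5 li={r} lo=∅
  B6 li=∅ lo=∅

Conflict graph:
  j↔{r}
  n↔{r,s}
  r↔{j,n,s}
  s↔{n,r}

N(n) = ["r", "s"]

Answer: ["r", "s"]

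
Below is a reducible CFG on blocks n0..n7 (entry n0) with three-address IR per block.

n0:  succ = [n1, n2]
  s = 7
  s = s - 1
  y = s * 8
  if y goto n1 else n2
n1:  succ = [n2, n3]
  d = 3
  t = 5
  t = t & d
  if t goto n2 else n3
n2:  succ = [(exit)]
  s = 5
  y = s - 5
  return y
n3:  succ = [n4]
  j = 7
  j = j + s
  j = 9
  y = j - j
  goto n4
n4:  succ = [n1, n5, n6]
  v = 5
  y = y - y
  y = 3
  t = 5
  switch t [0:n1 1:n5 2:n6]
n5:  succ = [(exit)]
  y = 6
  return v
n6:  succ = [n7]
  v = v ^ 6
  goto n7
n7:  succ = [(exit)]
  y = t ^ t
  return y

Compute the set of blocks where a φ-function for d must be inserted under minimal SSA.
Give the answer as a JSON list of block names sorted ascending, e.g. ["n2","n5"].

idom tree: n1←n0 n2←n0 n3←n1 n4←n3 n5←n4 n6←n4 n7←n6
Dom∩ at merges:
  n1: preds {n0,n4}: {n0} ∩ {n0,n1,n3,n4} = {n0}; idom=n0
  n2: preds {n0,n1}: {n0} ∩ {n0,n1} = {n0}; idom=n0

Frontier:
  join n1 pred n0: · stop@n0
  join n1 pred n4: n4→n3→n1 stop@n0
  join n2 pred n0: · stop@n0
  join n2 pred n1: n1 stop@n0
  DF(n0)=∅
  DF(n1)={n1,n2}
  DF(n2)=∅
  DF(n3)={n1}
  DF(n4)={n1}
  DF(n5)=∅
  DF(n6)=∅
  DF(n7)=∅

φ for d: defs {n1}
  DF⁺ = {n1,n2}

Answer: ["n1", "n2"]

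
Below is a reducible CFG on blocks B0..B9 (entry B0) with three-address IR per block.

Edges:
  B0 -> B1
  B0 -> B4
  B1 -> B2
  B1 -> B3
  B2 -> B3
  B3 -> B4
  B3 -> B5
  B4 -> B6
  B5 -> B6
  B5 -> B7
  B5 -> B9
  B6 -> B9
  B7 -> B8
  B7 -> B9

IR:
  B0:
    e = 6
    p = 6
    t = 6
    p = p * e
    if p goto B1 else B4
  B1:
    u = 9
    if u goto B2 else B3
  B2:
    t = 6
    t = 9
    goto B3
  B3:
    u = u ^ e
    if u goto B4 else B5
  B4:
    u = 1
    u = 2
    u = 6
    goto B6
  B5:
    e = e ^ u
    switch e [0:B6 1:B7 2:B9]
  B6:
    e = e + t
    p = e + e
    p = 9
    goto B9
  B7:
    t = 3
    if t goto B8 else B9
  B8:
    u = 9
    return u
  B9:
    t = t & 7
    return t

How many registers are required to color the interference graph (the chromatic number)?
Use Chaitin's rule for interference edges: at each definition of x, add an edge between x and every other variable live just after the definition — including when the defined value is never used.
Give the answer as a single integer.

Answer: 3

Working:
Block summaries:
  B0: {e,p,t} / ∅
  B1: {u} / ∅
  B2: {t} / ∅
  B3: {u} / {e,u}
  B4: {u} / ∅
  B5: {e} / {e,u}
  B6: {e,p} / {e,t}
  B7: {t} / ∅
  B8: {u} / ∅
  B9: {t} / {t}

Liveness:
  B0 li=∅ lo={e,t}
  B1 li={e,t} lo={e,t,u}
  B2 li={e,u} lo={e,t,u}
  B3 li={e,t,u} lo={e,t,u}
  B4 li={e,t} lo={e,t}
  B5 li={e,t,u} lo={e,t}
  B6 li={e,t} lo={t}
  B7 li=∅ lo={t}
  B8 li=∅ lo=∅
  B9 li={t} lo=∅

Interfere edges:
  e: {p,t,u}
  p: {e,t}
  t: {e,p,u}
  u: {e,t}

Registers:
  clique {e,p,t} ⇒ need ≥ 3
  3-colouring: r0={e}  r1={t}  r2={p,u}
  χ = 3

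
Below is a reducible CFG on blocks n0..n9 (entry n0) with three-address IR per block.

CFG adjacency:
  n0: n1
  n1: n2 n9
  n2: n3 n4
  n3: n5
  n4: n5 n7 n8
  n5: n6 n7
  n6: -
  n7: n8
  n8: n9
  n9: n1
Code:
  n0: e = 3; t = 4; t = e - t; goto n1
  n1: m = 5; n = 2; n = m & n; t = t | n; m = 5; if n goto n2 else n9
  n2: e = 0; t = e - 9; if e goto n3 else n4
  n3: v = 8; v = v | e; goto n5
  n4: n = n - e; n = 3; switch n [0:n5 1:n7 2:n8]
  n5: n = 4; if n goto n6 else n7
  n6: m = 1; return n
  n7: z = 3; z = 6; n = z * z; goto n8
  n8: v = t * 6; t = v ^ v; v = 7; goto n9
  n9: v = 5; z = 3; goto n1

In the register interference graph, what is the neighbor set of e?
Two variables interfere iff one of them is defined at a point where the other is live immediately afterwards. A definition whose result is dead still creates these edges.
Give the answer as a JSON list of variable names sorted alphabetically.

Answer: ["n", "t", "v"]

Working:
def/use:
  n0: {e,t} / ∅
  n1: {m,n,t} / {t}
  n2: {e,t} / ∅
  n3: {v} / {e}
  n4: {n} / {e,n}
  n5: {n} / ∅
  n6: {m} / {n}
  n7: {n,z} / ∅
  n8: {t,v} / {t}
  n9: {v,z} / ∅

Liveness:
  n0: in=∅ out={t}
  n1: in={t} out={n,t}
  n2: in={n} out={e,n,t}
  n3: in={e,t} out={t}
  n4: in={e,n,t} out={t}
  n5: in={t} out={n,t}
  n6: in={n} out=∅
  n7: in={t} out={t}
  n8: in={t} out={t}
  n9: in={t} out={t}

Interference:
  e: {n,t,v}
  m: {n,t}
  n: {e,m,t}
  t: {e,m,n,v,z}
  v: {e,t}
  z: {t}

N(e) = ["n", "t", "v"]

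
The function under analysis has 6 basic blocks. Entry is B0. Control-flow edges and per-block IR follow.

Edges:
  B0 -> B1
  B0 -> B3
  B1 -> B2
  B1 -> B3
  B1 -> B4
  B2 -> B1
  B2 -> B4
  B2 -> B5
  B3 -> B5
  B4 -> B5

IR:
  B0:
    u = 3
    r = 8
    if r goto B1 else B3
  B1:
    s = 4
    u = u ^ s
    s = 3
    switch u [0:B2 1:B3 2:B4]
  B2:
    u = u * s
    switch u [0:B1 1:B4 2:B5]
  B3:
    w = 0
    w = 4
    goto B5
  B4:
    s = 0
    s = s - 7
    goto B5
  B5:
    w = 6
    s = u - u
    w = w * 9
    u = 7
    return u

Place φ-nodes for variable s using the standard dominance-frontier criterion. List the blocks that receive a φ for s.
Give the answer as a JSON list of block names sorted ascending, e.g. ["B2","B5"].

Answer: ["B1", "B3", "B5"]

Derivation:
idom tree: B1←B0 B2←B1 B3←B0 B4←B1 B5←B0
Dom at joins:
  B1: preds {B0,B2}: {B0} ∩ {B0,B1,B2} = {B0}; idom=B0
  B3: preds {B0,B1}: {B0} ∩ {B0,B1} = {B0}; idom=B0
  B4: preds {B1,B2}: {B0,B1} ∩ {B0,B1,B2} = {B0,B1}; idom=B1
  B5: preds {B2,B3,B4}: {B0,B1,B2} ∩ {B0,B3} ∩ {B0,B1,B4} = {B0}; idom=B0

DF derivation:
  B1←B0: walk · to B0
  B1←B2: walk B2→B1 to B0
  B3←B0: walk · to B0
  B3←B1: walk B1 to B0
  B4←B1: walk · to B1
  B4←B2: walk B2 to B1
  B5←B2: walk B2→B1 to B0
  B5←B3: walk B3 to B0
  B5←B4: walk B4→B1 to B0
  DF(B0)=∅
  DF(B1)={B1,B3,B5}
  DF(B2)={B1,B4,B5}
  DF(B3)={B5}
  DF(B4)={B5}
  DF(B5)=∅

φ for s: defs {B1,B4,B5}
  DF⁺ = {B1,B3,B5}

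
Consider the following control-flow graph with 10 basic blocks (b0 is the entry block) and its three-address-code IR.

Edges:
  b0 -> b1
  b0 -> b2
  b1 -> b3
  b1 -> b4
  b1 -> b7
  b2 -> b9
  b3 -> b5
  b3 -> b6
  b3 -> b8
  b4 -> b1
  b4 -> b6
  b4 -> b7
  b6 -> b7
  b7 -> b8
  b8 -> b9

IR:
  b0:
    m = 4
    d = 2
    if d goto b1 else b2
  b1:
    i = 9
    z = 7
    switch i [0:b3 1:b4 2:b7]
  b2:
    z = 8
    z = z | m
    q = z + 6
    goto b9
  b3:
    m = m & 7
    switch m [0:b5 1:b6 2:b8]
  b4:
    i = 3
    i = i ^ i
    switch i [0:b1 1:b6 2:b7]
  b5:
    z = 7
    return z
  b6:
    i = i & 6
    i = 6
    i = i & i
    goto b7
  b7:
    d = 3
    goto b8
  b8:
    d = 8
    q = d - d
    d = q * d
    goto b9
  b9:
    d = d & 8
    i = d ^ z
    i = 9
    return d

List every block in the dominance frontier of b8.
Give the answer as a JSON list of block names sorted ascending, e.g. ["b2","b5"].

idom tree: b1←b0 b2←b0 b3←b1 b4←b1 b5←b3 b6←b1 b7←b1 b8←b1 b9←b0
Dom∩ at merges:
  b1: preds {b0,b4}: {b0} ∩ {b0,b1,b4} = {b0}; idom=b0
  b6: preds {b3,b4}: {b0,b1,b3} ∩ {b0,b1,b4} = {b0,b1}; idom=b1
  b7: preds {b1,b4,b6}: {b0,b1} ∩ {b0,b1,b4} ∩ {b0,b1,b6} = {b0,b1}; idom=b1
  b8: preds {b3,b7}: {b0,b1,b3} ∩ {b0,b1,b7} = {b0,b1}; idom=b1
  b9: preds {b2,b8}: {b0,b2} ∩ {b0,b1,b8} = {b0}; idom=b0

DF walk-up:
  join b1 pred b0: · stop@b0
  join b1 pred b4: b4→b1 stop@b0
  join b6 pred b3: b3 stop@b1
  join b6 pred b4: b4 stop@b1
  join b7 pred b1: · stop@b1
  join b7 pred b4: b4 stop@b1
  join b7 pred b6: b6 stop@b1
  join b8 pred b3: b3 stop@b1
  join b8 pred b7: b7 stop@b1
  join b9 pred b2: b2 stop@b0
  join b9 pred b8: b8→b1 stop@b0
  b0 → ∅
  b1 → {b1,b9}
  b2 → {b9}
  b3 → {b6,b8}
  b4 → {b1,b6,b7}
  b5 → ∅
  b6 → {b7}
  b7 → {b8}
  b8 → {b9}
  b9 → ∅

DF(b8) = ["b9"]

Answer: ["b9"]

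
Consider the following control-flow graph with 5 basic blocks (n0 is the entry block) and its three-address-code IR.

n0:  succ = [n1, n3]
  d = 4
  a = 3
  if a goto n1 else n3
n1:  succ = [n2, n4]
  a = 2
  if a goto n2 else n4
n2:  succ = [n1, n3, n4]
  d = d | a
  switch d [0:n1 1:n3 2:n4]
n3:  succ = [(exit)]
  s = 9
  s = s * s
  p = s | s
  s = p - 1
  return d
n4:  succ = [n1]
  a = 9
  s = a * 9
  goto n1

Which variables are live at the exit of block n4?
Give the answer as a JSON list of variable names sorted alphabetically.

Answer: ["d"]

Working:
Per-block:
  n0 def {a,d} use ∅
  n1 def {a} use ∅
  n2 def {d} use {a,d}
  n3 def {p,s} use {d}
  n4 def {a,s} use ∅

Live sets:
  n0: in=∅ out={d}
  n1: in={d} out={a,d}
  n2: in={a,d} out={d}
  n3: in={d} out=∅
  n4: in={d} out={d}

live-out(n4) = ["d"]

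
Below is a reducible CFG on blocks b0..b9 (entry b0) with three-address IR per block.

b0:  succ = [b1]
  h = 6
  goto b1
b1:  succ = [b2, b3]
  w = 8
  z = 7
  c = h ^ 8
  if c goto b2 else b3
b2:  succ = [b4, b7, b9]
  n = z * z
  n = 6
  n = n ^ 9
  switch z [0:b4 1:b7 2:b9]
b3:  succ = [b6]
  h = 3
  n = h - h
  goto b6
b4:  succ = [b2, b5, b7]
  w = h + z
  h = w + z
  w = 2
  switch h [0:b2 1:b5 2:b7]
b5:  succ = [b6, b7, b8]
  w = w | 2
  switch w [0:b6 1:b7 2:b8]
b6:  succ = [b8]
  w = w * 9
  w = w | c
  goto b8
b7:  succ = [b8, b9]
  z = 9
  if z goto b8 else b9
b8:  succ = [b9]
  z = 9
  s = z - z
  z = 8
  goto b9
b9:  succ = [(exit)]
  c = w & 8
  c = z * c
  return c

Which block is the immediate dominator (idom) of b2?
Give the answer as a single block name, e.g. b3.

Answer: b1

Analysis:
idom tree: b1←b0 b2←b1 b3←b1 b4←b2 b5←b4 b6←b1 b7←b2 b8←b1 b9←b1
Dom at joins:
  b2: preds {b1,b4}: {b0,b1} ∩ {b0,b1,b2,b4} = {b0,b1}; idom=b1
  b6: preds {b3,b5}: {b0,b1,b3} ∩ {b0,b1,b2,b4,b5} = {b0,b1}; idom=b1
  b7: preds {b2,b4,b5}: {b0,b1,b2} ∩ {b0,b1,b2,b4} ∩ {b0,b1,b2,b4,b5} = {b0,b1,b2}; idom=b2
  b8: preds {b5,b6,b7}: {b0,b1,b2,b4,b5} ∩ {b0,b1,b6} ∩ {b0,b1,b2,b7} = {b0,b1}; idom=b1
  b9: preds {b2,b7,b8}: {b0,b1,b2} ∩ {b0,b1,b2,b7} ∩ {b0,b1,b8} = {b0,b1}; idom=b1

idom(b2) = b1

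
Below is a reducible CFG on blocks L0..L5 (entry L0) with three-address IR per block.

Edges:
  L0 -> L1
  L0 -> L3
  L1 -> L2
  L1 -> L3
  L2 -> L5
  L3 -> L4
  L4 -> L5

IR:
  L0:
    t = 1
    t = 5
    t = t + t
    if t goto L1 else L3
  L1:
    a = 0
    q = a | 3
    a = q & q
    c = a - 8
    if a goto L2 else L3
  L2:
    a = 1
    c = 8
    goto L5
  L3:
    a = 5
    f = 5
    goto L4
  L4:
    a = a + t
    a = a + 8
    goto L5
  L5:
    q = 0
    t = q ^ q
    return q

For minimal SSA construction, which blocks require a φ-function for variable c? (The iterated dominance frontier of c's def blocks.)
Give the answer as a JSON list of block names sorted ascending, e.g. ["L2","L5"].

Answer: ["L3", "L5"]

Derivation:
idom tree: L1←L0 L2←L1 L3←L0 L4←L3 L5←L0
Join-block Dom:
  L3: preds {L0,L1}: {L0} ∩ {L0,L1} = {L0}; idom=L0
  L5: preds {L2,L4}: {L0,L1,L2} ∩ {L0,L3,L4} = {L0}; idom=L0

DF walk-up:
  L3←L0: walk · to L0
  L3←L1: walk L1 to L0
  L5←L2: walk L2→L1 to L0
  L5←L4: walk L4→L3 to L0
  L0 → ∅
  L1 → {L3,L5}
  L2 → {L5}
  L3 → {L5}
  L4 → {L5}
  L5 → ∅

φ for c: defs {L1,L2}
  DF⁺ = {L3,L5}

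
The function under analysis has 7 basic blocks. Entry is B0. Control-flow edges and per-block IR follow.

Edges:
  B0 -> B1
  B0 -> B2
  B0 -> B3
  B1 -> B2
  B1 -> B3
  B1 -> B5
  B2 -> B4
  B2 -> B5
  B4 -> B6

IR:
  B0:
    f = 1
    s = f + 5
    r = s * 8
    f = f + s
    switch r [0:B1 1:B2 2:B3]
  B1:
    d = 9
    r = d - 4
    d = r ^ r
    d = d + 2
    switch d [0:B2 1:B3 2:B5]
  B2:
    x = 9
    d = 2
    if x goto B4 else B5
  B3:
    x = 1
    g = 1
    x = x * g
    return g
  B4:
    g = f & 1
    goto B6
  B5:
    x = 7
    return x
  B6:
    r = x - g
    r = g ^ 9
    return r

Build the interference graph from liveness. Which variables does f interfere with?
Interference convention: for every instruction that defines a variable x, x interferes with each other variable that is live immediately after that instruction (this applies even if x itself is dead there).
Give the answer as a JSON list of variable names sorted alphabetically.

Block summaries:
  B0 def {f,r,s} use ∅
  B1 def {d,r} use ∅
  B2 def {d,x} use ∅
  B3 def {g,x} use ∅
  B4 def {g} use {f}
  B5 def {x} use ∅
  B6 def {r} use {g,x}

Liveness:
  B0 li=∅ lo={f}
  B1 li={f} lo={f}
  B2 li={f} lo={f,x}
  B3 li=∅ lo=∅
  B4 li={f,x} lo={g,x}
  B5 li=∅ lo=∅
  B6 li={g,x} lo=∅

Conflict graph:
  d: {f,x}
  f: {d,r,s,x}
  g: {r,x}
  r: {f,g,s}
  s: {f,r}
  x: {d,f,g}

N(f) = ["d", "r", "s", "x"]

Answer: ["d", "r", "s", "x"]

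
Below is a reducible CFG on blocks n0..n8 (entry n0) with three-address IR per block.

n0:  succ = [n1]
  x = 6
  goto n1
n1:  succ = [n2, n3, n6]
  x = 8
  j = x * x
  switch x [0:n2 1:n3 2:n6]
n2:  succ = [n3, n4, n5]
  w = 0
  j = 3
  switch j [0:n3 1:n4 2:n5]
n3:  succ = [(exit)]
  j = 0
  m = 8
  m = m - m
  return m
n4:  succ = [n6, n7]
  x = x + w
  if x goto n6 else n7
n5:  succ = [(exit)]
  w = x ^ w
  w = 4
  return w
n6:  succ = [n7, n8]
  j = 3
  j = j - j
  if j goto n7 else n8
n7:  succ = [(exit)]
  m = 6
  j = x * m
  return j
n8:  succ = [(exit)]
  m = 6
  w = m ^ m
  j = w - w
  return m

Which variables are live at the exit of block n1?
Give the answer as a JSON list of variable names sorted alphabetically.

Answer: ["x"]

Analysis:
def/use:
  n0 def {x} use ∅
  n1 def {j,x} use ∅
  n2 def {j,w} use ∅
  n3 def {j,m} use ∅
  n4 def {x} use {w,x}
  n5 def {w} use {w,x}
  n6 def {j} use ∅
  n7 def {j,m} use {x}
  n8 def {j,m,w} use ∅

Backward fixpoint:
  n0 li=∅ lo=∅
  n1 li=∅ lo={x}
  n2 li={x} lo={w,x}
  n3 li=∅ lo=∅
  n4 li={w,x} lo={x}
  n5 li={w,x} lo=∅
  n6 li={x} lo={x}
  n7 li={x} lo=∅
  n8 li=∅ lo=∅

live-out(n1) = ["x"]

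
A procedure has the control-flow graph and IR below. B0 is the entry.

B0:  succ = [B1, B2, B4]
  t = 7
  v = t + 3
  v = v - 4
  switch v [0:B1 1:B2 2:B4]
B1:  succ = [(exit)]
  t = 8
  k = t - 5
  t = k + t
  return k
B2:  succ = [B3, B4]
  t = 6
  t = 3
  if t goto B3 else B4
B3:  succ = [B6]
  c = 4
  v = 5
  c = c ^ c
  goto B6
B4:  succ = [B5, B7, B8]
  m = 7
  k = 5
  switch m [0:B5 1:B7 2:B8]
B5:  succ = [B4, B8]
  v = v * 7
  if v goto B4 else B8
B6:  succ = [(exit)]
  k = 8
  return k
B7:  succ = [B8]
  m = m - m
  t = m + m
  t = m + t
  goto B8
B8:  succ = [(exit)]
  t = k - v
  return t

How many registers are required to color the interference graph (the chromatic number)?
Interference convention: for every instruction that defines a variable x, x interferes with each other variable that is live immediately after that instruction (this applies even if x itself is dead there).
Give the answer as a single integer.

Per-block:
  B0: def={t,v} ue=∅
  B1: def={k,t} ue=∅
  B2: def={t} ue=∅
  B3: def={c,v} ue=∅
  B4: def={k,m} ue=∅
  B5: def={v} ue={v}
  B6: def={k} ue=∅
  B7: def={m,t} ue={m}
  B8: def={t} ue={k,v}

Liveness:
  live B0: ∅→{v}
  live B1: ∅→∅
  live B2: {v}→{v}
  live B3: ∅→∅
  live B4: {v}→{k,m,v}
  live B5: {k,v}→{k,v}
  live B6: ∅→∅
  live B7: {k,m,v}→{k,v}
  live B8: {k,v}→∅

Conflict graph:
  c↔{v}
  k↔{m,t,v}
  m↔{k,t,v}
  t↔{k,m,v}
  v↔{c,k,m,t}

Registers:
  clique {k,m,t,v} ⇒ need ≥ 4
  4-colouring: c0={v}  c1={c,k}  c2={m}  c3={t}
  χ = 4

Answer: 4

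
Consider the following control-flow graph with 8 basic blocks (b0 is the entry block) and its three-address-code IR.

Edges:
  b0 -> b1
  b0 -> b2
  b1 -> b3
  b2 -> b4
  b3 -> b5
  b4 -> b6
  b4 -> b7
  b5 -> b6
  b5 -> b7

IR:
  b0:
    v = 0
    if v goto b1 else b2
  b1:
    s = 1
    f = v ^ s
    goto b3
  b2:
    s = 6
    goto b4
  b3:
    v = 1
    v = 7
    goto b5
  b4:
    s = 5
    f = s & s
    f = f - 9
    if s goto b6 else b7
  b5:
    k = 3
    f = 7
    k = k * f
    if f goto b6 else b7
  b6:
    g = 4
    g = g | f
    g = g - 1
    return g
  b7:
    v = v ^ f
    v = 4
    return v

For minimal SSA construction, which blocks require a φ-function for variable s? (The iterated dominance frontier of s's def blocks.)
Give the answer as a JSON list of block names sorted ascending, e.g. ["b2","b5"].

idom tree: b1←b0 b2←b0 b3←b1 b4←b2 b5←b3 b6←b0 b7←b0
Dom at joins:
  b6: preds {b4,b5}: {b0,b2,b4} ∩ {b0,b1,b3,b5} = {b0}; idom=b0
  b7: preds {b4,b5}: {b0,b2,b4} ∩ {b0,b1,b3,b5} = {b0}; idom=b0

DF derivation:
  join b6 pred b4: b4→b2 stop@b0
  join b6 pred b5: b5→b3→b1 stop@b0
  join b7 pred b4: b4→b2 stop@b0
  join b7 pred b5: b5→b3→b1 stop@b0
  b0: DF=∅
  b1: DF={b6,b7}
  b2: DF={b6,b7}
  b3: DF={b6,b7}
  b4: DF={b6,b7}
  b5: DF={b6,b7}
  b6: DF=∅
  b7: DF=∅

φ for s: defs {b1,b2,b4}
  DF⁺ = {b6,b7}

Answer: ["b6", "b7"]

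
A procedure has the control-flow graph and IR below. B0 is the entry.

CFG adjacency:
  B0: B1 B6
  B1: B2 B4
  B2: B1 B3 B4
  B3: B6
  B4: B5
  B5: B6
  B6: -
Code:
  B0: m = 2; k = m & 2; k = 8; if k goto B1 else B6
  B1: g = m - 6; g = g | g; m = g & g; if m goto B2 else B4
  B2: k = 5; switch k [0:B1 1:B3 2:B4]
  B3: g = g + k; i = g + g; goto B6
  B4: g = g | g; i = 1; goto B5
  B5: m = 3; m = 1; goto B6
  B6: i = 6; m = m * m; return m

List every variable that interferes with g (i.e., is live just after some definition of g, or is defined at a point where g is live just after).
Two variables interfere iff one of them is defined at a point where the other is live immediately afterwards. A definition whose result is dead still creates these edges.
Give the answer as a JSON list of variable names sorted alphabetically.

Answer: ["k", "m"]

Working:
def/use:
  B0: {k,m} / ∅
  B1: {g,m} / {m}
  B2: {k} / ∅
  B3: {g,i} / {g,k}
  B4: {g,i} / {g}
  B5: {m} / ∅
  B6: {i,m} / {m}

Liveness:
  live B0: ∅→{m}
  live B1: {m}→{g,m}
  live B2: {g,m}→{g,k,m}
  live B3: {g,k,m}→{m}
  live B4: {g}→∅
  live B5: ∅→{m}
  live B6: {m}→∅

Interference:
  g↔{k,m}
  i↔{m}
  k↔{g,m}
  m↔{g,i,k}

N(g) = ["k", "m"]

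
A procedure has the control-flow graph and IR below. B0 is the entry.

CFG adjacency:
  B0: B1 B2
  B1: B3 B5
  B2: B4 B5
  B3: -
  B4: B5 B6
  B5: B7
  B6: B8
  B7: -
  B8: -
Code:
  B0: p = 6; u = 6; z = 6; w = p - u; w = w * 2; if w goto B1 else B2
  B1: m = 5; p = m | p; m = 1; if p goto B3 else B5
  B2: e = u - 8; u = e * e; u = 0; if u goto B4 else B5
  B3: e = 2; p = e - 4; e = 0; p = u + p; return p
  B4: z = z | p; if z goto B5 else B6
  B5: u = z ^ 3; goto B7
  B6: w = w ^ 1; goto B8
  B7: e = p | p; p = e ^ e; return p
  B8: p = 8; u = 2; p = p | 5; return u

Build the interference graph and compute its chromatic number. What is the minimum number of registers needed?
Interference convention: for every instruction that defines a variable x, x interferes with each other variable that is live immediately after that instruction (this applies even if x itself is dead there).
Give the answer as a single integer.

def/use:
  B0: {p,u,w,z} / ∅
  B1: {m,p} / {p}
  B2: {e,u} / {u}
  B3: {e,p} / {u}
  B4: {z} / {p,z}
  B5: {u} / {z}
  B6: {w} / {w}
  B7: {e,p} / {p}
  B8: {p,u} / ∅

Live sets:
  B0 li=∅ lo={p,u,w,z}
  B1 li={p,u,z} lo={p,u,z}
  B2 li={p,u,w,z} lo={p,w,z}
  B3 li={u} lo=∅
  B4 li={p,w,z} lo={p,w,z}
  B5 li={p,z} lo={p}
  B6 li={w} lo=∅
  B7 li={p} lo=∅
  B8 li=∅ lo=∅

Interference:
  e — {p,u,w,z}
  m — {p,u,z}
  p — {e,m,u,w,z}
  u — {e,m,p,w,z}
  w — {e,p,u,z}
  z — {e,m,p,u,w}

Chromatic number:
  {e,p,u,w,z} pairwise interfere (5-clique) ⇒ χ ≥ 5
  assign e→c3 m→c3 p→c0 u→c1 w→c4 z→c2 — no edge inside a register ⇒ χ ≤ 5
  χ = 5

Answer: 5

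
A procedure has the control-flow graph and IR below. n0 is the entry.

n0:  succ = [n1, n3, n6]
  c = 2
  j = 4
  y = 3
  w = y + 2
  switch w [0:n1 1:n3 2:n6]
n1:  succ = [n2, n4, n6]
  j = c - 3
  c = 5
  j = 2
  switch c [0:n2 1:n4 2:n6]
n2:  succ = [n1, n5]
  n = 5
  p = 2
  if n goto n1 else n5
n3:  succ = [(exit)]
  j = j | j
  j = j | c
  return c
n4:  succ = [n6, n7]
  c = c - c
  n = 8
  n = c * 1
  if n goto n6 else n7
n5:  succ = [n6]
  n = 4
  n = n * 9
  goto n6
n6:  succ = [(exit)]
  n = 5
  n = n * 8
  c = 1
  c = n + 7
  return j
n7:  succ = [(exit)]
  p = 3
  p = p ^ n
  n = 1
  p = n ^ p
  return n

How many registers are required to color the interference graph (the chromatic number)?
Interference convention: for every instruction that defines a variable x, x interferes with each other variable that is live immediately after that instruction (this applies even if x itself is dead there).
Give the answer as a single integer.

Per-block:
  n0 def {c,j,w,y} use ∅
  n1 def {c,j} use {c}
  n2 def {n,p} use ∅
  n3 def {j} use {c,j}
  n4 def {c,n} use {c}
  n5 def {n} use ∅
  n6 def {c,n} use {j}
  n7 def {n,p} use {n}

Backward fixpoint:
  live n0: ∅→{c,j}
  live n1: {c}→{c,j}
  live n2: {c,j}→{c,j}
  live n3: {c,j}→∅
  live n4: {c,j}→{j,n}
  live n5: {j}→{j}
  live n6: {j}→∅
  live n7: {n}→∅

Interference:
  c: {j,n,p,w,y}
  j: {c,n,p,w,y}
  n: {c,j,p}
  p: {c,j,n}
  w: {c,j}
  y: {c,j}

Chromatic number:
  clique {c,j,n,p} ⇒ need ≥ 4
  assign c→c0 j→c1 n→c2 p→c3 w→c2 y→c2 — no edge inside a register ⇒ χ ≤ 4
  χ = 4

Answer: 4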